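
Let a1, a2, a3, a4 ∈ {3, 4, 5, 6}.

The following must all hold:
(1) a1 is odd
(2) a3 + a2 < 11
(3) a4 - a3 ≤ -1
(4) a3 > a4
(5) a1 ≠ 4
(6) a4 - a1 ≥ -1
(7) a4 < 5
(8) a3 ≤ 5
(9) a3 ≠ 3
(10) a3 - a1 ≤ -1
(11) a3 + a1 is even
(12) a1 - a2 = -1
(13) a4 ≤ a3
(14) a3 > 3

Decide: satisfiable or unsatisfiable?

Unsatisfiable

Constraints 3, 6, and 10 give a1 − a3 ≥ 1, a3 − a4 ≥ 1, a4 − a1 ≥ -1.
Adding all 3 inequalities: the left sides telescope to 0, and the right sides sum to 1 + 1 + (-1) = 1. So 0 ≥ 1, which is false.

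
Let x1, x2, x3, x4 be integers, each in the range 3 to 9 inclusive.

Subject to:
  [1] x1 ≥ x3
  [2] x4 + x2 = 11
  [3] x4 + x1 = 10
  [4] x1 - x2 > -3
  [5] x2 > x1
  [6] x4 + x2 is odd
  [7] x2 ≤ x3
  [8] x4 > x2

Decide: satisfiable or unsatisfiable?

Unsatisfiable

Constraints 1, 5, and 7 give x3 ≤ x1, x1 < x2, x2 ≤ x3. Chaining: x3 ≤ x1 < x2 ≤ x3, which forces x3 < x3 — impossible.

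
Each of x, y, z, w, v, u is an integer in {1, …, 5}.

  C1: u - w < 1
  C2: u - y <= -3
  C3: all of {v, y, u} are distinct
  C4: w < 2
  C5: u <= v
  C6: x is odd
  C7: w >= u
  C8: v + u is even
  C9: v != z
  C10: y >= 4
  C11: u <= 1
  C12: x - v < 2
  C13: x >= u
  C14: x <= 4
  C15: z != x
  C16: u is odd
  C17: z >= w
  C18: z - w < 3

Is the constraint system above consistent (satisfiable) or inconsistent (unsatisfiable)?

Satisfiable

The assignment x = 3, y = 5, z = 2, w = 1, v = 3, u = 1 works:
  constraint 1 holds since u - w = 0.
  constraint 2 holds since u - y = -4.
The rest check out directly.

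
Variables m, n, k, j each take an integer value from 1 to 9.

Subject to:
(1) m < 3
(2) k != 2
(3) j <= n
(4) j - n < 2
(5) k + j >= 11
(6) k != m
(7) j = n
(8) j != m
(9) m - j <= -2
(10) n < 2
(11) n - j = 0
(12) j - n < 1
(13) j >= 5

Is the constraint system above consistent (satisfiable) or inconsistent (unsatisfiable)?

Unsatisfiable

From constraints 3 and 13: n ≥ j and j ≥ 5, so n ≥ 5. From constraint 10: n ≤ 1. But 1 < 5, so no value of n works.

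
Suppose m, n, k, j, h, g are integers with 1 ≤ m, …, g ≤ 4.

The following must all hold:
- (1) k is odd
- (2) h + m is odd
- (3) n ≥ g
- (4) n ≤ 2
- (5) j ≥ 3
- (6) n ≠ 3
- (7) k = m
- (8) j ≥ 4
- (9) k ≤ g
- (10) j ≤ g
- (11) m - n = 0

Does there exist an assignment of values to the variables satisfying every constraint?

Unsatisfiable

From constraints 5 and 10: g ≥ j and j ≥ 3, so g ≥ 3. From constraints 3 and 4: g ≤ n and n ≤ 2, so g ≤ 2. But 2 < 3, so no value of g works.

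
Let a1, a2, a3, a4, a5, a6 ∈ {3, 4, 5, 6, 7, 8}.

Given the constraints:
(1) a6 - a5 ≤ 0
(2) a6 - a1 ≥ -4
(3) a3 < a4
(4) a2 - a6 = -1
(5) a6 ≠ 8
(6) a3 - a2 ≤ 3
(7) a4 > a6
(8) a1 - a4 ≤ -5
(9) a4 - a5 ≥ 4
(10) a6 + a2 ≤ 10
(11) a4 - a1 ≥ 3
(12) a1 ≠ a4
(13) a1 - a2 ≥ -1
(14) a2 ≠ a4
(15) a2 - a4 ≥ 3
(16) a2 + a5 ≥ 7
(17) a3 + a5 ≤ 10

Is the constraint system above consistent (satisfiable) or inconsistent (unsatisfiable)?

Constraints 1, 2, 9, 13, and 15 give a5 − a6 ≥ 0, a6 − a1 ≥ -4, a1 − a2 ≥ -1, a2 − a4 ≥ 3, a4 − a5 ≥ 4.
Adding all 5 inequalities: the left sides telescope to 0, and the right sides sum to 0 + (-4) + (-1) + 3 + 4 = 2. So 0 ≥ 2, which is false.

Unsatisfiable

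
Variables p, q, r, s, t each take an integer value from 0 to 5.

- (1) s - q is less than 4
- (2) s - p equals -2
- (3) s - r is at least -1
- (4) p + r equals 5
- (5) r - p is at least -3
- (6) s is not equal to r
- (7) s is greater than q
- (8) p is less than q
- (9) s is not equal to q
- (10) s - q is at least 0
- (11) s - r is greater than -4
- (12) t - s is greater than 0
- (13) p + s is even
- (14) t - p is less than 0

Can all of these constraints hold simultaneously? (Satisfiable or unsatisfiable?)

Unsatisfiable

Constraints 7, 8, 12, and 14 give s < t, t < p, p < q, q < s. Chaining: s < t < p < q < s, which forces s < s — impossible.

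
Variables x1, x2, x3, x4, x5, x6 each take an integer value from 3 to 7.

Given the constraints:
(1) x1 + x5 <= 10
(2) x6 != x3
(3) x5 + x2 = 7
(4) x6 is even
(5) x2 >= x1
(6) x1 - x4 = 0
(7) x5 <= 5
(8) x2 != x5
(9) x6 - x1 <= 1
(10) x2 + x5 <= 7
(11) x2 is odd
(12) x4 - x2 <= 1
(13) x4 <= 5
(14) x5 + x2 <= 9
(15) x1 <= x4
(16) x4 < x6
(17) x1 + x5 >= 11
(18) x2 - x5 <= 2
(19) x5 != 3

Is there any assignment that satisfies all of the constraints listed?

From constraints 13 and 15: x1 ≤ x4 ≤ 5. From constraint 7: x5 ≤ 5. Hence x1 + x5 ≤ 10. But constraint 17 requires x1 + x5 ≥ 11, and 11 > 10. Contradiction.

Unsatisfiable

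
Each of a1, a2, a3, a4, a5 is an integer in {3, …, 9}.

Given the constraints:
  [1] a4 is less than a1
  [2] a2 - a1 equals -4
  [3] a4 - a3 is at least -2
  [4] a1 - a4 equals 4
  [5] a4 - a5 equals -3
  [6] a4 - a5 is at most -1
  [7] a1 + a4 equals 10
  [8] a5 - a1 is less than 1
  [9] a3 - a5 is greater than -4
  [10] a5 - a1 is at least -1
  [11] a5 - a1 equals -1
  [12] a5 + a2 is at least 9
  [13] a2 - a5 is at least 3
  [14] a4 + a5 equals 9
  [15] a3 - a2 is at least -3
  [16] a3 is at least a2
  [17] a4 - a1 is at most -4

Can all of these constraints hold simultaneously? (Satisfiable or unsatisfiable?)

Constraints 3, 10, 13, 15, and 17 give a3 − a2 ≥ -3, a2 − a5 ≥ 3, a5 − a1 ≥ -1, a1 − a4 ≥ 4, a4 − a3 ≥ -2.
Adding all 5 inequalities: the left sides telescope to 0, and the right sides sum to (-3) + 3 + (-1) + 4 + (-2) = 1. So 0 ≥ 1, which is false.

Unsatisfiable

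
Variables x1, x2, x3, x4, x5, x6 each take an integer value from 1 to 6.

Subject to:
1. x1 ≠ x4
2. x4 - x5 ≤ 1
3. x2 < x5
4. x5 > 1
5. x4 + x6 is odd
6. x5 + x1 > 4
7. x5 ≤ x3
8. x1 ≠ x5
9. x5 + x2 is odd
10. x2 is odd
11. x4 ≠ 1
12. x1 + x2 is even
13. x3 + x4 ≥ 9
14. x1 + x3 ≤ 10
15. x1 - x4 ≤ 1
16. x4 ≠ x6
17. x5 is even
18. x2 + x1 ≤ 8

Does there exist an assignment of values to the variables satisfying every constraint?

Satisfiable

Setting (x1, x2, x3, x4, x5, x6) = (3, 3, 6, 5, 4, 2) satisfies everything: constraint 2: x4 - x5 = 1; constraint 6: x5 + x1 = 7, and the others follow.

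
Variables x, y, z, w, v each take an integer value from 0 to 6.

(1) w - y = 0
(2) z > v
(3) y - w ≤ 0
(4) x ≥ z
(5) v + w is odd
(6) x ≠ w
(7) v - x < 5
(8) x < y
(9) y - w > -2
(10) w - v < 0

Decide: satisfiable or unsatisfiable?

Constraints 2, 3, 4, 8, and 10 give w < v, v < z, z ≤ x, x < y, y ≤ w. Chaining: w < v < z ≤ x < y ≤ w, which forces w < w — impossible.

Unsatisfiable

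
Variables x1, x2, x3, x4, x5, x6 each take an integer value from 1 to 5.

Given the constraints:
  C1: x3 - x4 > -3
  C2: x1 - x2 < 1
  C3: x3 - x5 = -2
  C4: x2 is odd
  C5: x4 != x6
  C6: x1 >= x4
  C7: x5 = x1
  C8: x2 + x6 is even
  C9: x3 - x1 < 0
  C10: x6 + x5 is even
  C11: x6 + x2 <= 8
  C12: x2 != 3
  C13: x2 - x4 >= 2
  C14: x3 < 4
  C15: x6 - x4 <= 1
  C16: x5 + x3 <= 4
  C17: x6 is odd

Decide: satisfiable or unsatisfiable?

Satisfiable

One satisfying assignment is x1 = 3, x2 = 5, x3 = 1, x4 = 2, x5 = 3, x6 = 3.
For the less obvious constraints — constraint 1: x3 - x4 = -1; constraint 2: x1 - x2 = -2 — and the others hold by inspection.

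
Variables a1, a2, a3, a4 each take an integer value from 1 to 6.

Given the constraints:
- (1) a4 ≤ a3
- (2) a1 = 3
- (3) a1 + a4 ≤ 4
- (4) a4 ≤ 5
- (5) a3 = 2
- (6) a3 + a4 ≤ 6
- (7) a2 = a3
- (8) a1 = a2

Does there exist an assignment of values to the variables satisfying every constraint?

Constraint 2 fixes a1 = 3 and constraint 5 fixes a3 = 2. Constraints 7 and 8 give a1 = a2 = a3, so a1 = a3. But 3 ≠ 2 — contradiction.

Unsatisfiable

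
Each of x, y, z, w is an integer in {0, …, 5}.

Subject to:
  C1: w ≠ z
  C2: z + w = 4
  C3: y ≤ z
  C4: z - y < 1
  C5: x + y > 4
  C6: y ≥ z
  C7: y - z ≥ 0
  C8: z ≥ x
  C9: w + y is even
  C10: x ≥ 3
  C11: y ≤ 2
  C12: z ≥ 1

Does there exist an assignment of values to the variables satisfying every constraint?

From constraints 8 and 10: z ≥ x and x ≥ 3, so z ≥ 3. From constraints 6 and 11: z ≤ y and y ≤ 2, so z ≤ 2. But 2 < 3, so no value of z works.

Unsatisfiable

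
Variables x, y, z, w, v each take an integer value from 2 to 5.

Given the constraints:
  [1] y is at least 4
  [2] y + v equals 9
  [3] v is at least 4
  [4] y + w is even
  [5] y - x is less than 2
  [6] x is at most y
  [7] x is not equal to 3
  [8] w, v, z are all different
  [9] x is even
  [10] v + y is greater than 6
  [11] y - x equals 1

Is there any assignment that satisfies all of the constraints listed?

Satisfiable

Take x = 4, y = 5, z = 3, w = 5, v = 4. Then constraint 2: y + v = 9; constraint 5: y - x = 1, and every other listed constraint is also met.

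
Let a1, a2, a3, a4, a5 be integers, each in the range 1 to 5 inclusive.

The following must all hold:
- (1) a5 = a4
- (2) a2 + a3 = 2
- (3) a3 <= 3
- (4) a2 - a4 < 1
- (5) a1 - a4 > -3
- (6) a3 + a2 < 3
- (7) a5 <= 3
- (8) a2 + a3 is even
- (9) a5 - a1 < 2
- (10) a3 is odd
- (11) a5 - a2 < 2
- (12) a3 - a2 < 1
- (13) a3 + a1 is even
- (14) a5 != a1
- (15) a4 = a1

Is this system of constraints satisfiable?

Unsatisfiable

From constraints 1 and 15, a5 = a4 = a1, so a5 = a1. But constraint 14 says a5 ≠ a1. Contradiction.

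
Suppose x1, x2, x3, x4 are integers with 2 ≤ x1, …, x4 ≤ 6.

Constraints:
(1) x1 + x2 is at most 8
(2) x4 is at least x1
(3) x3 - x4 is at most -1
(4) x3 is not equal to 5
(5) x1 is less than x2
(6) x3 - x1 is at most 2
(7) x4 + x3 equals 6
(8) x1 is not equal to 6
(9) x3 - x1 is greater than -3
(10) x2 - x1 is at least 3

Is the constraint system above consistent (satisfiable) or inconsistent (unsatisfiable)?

The assignment x1 = 2, x2 = 5, x3 = 2, x4 = 4 works:
  constraint 1 holds since x1 + x2 = 7.
  constraint 3 holds since x3 - x4 = -2.
The rest check out directly.

Satisfiable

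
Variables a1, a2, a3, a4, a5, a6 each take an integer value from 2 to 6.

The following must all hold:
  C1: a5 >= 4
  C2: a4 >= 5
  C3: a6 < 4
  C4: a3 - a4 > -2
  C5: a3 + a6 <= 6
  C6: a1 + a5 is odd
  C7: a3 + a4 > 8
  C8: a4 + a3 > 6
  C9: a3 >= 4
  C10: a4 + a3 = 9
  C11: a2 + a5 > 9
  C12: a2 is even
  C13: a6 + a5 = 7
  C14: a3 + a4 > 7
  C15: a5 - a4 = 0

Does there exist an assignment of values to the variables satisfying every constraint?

One satisfying assignment is a1 = 4, a2 = 6, a3 = 4, a4 = 5, a5 = 5, a6 = 2.
For the less obvious constraints — constraint 4: a3 - a4 = -1; constraint 5: a3 + a6 = 6; constraint 7: a3 + a4 = 9 — and the others hold by inspection.

Satisfiable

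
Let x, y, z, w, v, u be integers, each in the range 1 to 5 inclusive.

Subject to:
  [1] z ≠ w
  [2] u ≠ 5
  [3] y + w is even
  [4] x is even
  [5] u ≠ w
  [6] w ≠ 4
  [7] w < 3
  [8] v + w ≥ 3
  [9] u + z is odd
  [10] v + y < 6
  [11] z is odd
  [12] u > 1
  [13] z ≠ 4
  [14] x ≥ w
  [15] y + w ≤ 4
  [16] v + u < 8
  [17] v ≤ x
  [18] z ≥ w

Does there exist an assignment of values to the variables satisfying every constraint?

Try x = 4, y = 1, z = 5, w = 1, v = 2, u = 4.
Check constraint 8: v + w = 3; constraint 10: v + y = 3. The remaining constraints are straightforward to verify.

Satisfiable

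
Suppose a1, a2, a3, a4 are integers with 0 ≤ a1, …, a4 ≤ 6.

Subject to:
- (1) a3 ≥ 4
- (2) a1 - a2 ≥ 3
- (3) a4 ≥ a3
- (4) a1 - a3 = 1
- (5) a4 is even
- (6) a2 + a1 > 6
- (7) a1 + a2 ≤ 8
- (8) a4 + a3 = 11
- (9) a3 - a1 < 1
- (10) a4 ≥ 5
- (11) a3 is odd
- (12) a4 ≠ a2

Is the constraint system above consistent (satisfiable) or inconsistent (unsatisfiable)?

Satisfiable

Take a1 = 6, a2 = 1, a3 = 5, a4 = 6. Then constraint 2: a1 - a2 = 5; constraint 4: a1 - a3 = 1, and every other listed constraint is also met.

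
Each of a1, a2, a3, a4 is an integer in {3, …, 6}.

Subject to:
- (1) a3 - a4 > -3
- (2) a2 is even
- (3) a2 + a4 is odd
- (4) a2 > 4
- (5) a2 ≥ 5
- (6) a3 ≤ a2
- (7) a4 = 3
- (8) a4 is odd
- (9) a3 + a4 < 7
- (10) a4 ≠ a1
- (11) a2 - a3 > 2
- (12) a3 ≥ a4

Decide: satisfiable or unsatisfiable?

Satisfiable

The assignment a1 = 6, a2 = 6, a3 = 3, a4 = 3 works:
  constraint 1 holds since a3 - a4 = 0.
  constraint 9 holds since a3 + a4 = 6.
  constraint 11 holds since a2 - a3 = 3.
The rest check out directly.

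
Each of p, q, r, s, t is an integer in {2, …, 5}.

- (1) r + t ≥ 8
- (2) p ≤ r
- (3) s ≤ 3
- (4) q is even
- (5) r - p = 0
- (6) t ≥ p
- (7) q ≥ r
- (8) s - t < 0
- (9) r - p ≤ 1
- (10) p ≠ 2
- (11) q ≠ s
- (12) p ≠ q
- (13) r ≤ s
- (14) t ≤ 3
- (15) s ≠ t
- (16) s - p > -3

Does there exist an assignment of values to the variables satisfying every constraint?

From constraints 3 and 13: r ≤ s ≤ 3. From constraint 14: t ≤ 3. Hence r + t ≤ 6. But constraint 1 requires r + t ≥ 8, and 8 > 6. Contradiction.

Unsatisfiable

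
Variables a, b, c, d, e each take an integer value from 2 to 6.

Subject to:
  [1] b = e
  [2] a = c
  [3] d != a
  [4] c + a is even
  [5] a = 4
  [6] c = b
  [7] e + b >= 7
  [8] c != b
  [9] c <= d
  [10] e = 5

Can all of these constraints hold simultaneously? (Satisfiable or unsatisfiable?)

Constraint 5 fixes a = 4 and constraint 10 fixes e = 5. Constraints 1, 2, and 6 give a = c = b = e, so a = e. But 4 ≠ 5 — contradiction.

Unsatisfiable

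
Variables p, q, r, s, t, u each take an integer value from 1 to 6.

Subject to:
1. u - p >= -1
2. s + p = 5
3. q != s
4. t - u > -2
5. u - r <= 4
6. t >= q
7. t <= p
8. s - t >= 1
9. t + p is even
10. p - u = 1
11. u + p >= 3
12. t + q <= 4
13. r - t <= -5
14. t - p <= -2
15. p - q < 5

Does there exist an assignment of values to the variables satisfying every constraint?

Unsatisfiable

Constraints 1, 5, 13, and 14 give r − u ≥ -4, u − p ≥ -1, p − t ≥ 2, t − r ≥ 5.
Adding all 4 inequalities: the left sides telescope to 0, and the right sides sum to (-4) + (-1) + 2 + 5 = 2. So 0 ≥ 2, which is false.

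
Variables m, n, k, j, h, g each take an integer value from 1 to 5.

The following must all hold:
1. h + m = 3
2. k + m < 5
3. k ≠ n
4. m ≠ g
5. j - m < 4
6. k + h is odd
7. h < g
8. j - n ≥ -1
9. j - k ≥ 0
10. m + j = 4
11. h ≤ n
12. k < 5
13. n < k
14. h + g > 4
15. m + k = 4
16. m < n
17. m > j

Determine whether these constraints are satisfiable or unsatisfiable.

Unsatisfiable

Constraints 9, 13, 16, and 17 give n < k, k ≤ j, j < m, m < n. Chaining: n < k ≤ j < m < n, which forces n < n — impossible.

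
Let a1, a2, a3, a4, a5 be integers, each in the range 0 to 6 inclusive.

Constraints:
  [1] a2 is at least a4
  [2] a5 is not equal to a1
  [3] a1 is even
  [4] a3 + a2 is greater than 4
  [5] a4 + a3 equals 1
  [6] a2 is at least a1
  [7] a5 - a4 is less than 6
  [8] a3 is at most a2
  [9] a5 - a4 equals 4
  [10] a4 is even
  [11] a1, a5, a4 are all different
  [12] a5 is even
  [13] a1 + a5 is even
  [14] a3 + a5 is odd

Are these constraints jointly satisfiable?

Satisfiable

Setting (a1, a2, a3, a4, a5) = (6, 6, 1, 0, 4) satisfies everything: constraint 4: a3 + a2 = 7; constraint 5: a4 + a3 = 1, and the others follow.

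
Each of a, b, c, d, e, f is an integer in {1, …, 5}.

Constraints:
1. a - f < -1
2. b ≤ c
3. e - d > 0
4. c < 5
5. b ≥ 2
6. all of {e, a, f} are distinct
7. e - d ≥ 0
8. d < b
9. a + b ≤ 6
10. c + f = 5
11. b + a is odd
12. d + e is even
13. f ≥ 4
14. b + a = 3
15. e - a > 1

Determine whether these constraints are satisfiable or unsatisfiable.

Unsatisfiable

From constraints 2 and 5: c ≥ b ≥ 2. From constraint 13: f ≥ 4. Hence c + f ≥ 6. But constraint 10 requires c + f = 5, and 5 < 6. Contradiction.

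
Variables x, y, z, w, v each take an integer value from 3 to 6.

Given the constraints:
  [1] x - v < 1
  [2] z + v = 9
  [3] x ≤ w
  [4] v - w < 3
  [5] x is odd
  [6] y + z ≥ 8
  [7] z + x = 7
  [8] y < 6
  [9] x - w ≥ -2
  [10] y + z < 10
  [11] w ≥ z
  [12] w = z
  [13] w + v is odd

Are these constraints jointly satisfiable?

Take x = 3, y = 5, z = 4, w = 4, v = 5. Then constraint 1: x - v = -2; constraint 2: z + v = 9, and every other listed constraint is also met.

Satisfiable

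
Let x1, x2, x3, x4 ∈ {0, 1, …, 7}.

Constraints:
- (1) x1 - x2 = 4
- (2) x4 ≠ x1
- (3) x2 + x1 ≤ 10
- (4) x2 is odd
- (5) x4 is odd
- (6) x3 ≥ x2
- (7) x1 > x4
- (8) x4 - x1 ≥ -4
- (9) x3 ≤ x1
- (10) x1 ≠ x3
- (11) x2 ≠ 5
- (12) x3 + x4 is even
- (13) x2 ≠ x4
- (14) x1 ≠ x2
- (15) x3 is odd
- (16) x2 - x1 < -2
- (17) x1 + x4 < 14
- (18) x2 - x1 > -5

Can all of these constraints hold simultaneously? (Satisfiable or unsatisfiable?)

Try x1 = 7, x2 = 3, x3 = 3, x4 = 5.
Check constraint 1: x1 - x2 = 4; constraint 3: x2 + x1 = 10; constraint 8: x4 - x1 = -2. The remaining constraints are straightforward to verify.

Satisfiable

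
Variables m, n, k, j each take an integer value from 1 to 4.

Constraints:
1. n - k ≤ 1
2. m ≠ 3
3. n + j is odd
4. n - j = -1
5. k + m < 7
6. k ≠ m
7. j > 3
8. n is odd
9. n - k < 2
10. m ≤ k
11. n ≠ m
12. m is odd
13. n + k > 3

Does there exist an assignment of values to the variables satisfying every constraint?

One satisfying assignment is m = 1, n = 3, k = 3, j = 4.
For the less obvious constraints — constraint 1: n - k = 0; constraint 4: n - j = -1 — and the others hold by inspection.

Satisfiable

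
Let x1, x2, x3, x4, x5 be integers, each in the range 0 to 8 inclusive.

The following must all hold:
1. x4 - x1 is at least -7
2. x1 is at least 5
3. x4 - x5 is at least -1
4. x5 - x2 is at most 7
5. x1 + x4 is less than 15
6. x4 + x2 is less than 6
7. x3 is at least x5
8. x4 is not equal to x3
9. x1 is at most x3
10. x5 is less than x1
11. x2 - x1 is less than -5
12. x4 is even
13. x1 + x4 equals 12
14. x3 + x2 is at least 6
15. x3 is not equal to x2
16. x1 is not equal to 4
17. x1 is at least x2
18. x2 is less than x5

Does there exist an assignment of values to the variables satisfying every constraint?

Try x1 = 8, x2 = 1, x3 = 8, x4 = 4, x5 = 5.
Check constraint 1: x4 - x1 = -4; constraint 3: x4 - x5 = -1; constraint 4: x5 - x2 = 4. The remaining constraints are straightforward to verify.

Satisfiable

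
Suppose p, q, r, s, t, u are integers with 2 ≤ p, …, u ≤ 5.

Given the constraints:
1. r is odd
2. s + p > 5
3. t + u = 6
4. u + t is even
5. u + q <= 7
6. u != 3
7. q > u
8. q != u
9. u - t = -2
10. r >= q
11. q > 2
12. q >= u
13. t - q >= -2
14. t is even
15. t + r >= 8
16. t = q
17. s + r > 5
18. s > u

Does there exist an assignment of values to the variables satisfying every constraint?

Setting (p, q, r, s, t, u) = (5, 4, 5, 3, 4, 2) satisfies everything: constraint 2: s + p = 8; constraint 3: t + u = 6, and the others follow.

Satisfiable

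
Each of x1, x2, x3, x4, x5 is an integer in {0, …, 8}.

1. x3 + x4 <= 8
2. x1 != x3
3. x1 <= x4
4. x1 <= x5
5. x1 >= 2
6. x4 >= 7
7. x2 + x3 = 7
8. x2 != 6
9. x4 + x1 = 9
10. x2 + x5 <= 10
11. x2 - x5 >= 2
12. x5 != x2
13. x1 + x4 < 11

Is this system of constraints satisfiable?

Setting (x1, x2, x3, x4, x5) = (2, 7, 0, 7, 2) satisfies everything: constraint 1: x3 + x4 = 7; constraint 7: x2 + x3 = 7, and the others follow.

Satisfiable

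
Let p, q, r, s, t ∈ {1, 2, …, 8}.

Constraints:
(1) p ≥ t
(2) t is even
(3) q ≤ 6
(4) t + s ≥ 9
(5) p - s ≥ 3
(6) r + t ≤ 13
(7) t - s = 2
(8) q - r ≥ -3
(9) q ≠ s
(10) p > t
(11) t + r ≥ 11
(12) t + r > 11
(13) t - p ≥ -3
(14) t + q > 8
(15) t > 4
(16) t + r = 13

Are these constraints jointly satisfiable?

Satisfiable

The assignment p = 8, q = 5, r = 7, s = 4, t = 6 works:
  constraint 4 holds since t + s = 10.
  constraint 5 holds since p - s = 4.
  constraint 6 holds since r + t = 13.
The rest check out directly.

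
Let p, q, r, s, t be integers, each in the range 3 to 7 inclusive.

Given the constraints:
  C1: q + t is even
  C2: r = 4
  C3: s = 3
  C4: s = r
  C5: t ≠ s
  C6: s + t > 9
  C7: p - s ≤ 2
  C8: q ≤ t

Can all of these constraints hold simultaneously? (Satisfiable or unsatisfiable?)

Constraint 3 fixes s = 3 and constraint 2 fixes r = 4, but constraint 4 requires s = r. Since 3 ≠ 4, contradiction.

Unsatisfiable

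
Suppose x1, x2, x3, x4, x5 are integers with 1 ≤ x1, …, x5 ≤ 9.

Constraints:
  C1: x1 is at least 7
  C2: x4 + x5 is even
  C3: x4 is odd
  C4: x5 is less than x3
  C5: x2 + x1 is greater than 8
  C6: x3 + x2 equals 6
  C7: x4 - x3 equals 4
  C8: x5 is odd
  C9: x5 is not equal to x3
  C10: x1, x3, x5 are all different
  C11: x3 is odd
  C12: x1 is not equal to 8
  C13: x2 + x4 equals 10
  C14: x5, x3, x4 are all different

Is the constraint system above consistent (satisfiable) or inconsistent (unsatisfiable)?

Satisfiable

Take x1 = 7, x2 = 3, x3 = 3, x4 = 7, x5 = 1. Then constraint 5: x2 + x1 = 10; constraint 6: x3 + x2 = 6; constraint 7: x4 - x3 = 4, and every other listed constraint is also met.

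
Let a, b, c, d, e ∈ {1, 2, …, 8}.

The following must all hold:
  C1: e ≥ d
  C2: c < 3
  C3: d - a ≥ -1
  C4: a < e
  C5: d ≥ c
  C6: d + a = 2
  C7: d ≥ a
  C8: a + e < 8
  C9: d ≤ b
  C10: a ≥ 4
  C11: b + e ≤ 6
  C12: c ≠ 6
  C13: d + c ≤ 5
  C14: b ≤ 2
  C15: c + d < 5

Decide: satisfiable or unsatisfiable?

Unsatisfiable

From constraints 7 and 10: d ≥ a and a ≥ 4, so d ≥ 4. From constraints 9 and 14: d ≤ b and b ≤ 2, so d ≤ 2. But 2 < 4, so no value of d works.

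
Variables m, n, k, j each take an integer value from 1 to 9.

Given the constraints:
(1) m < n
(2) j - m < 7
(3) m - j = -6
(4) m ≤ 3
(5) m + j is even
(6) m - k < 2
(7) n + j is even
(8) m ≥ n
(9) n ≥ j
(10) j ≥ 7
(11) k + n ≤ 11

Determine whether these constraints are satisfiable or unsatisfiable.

Unsatisfiable

From constraints 9 and 10: n ≥ j and j ≥ 7, so n ≥ 7. From constraints 4 and 8: n ≤ m and m ≤ 3, so n ≤ 3. But 3 < 7, so no value of n works.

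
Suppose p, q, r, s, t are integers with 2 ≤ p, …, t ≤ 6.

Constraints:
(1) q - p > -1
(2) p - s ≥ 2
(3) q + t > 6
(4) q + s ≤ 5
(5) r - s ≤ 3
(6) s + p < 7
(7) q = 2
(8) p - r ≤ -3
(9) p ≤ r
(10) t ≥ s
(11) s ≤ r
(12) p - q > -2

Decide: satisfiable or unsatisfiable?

Constraints 2, 5, and 8 give s − r ≥ -3, r − p ≥ 3, p − s ≥ 2.
Adding all 3 inequalities: the left sides telescope to 0, and the right sides sum to (-3) + 3 + 2 = 2. So 0 ≥ 2, which is false.

Unsatisfiable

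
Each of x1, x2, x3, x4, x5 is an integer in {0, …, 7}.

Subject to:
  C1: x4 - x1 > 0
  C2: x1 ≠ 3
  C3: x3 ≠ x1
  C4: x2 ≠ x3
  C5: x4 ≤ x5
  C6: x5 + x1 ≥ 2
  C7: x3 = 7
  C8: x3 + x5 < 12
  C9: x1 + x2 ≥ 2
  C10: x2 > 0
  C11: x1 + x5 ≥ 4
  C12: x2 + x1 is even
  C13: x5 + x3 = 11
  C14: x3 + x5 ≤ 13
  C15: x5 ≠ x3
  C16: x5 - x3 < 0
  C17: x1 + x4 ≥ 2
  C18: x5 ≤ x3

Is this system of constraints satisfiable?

Try x1 = 0, x2 = 2, x3 = 7, x4 = 3, x5 = 4.
Check constraint 1: x4 - x1 = 3; constraint 6: x5 + x1 = 4. The remaining constraints are straightforward to verify.

Satisfiable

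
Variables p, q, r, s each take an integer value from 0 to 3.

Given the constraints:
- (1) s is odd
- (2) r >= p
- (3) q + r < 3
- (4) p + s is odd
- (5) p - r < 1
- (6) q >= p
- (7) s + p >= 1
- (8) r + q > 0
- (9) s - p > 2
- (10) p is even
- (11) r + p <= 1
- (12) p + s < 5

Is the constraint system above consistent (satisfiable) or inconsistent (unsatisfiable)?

Satisfiable

Setting (p, q, r, s) = (0, 1, 1, 3) satisfies everything: constraint 3: q + r = 2; constraint 5: p - r = -1; constraint 7: s + p = 3, and the others follow.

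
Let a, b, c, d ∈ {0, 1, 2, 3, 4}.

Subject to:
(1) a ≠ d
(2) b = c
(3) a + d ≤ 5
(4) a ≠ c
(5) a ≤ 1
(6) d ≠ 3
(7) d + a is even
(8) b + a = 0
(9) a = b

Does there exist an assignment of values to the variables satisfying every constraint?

Unsatisfiable

From constraints 2 and 9, a = b = c, so a = c. But constraint 4 says a ≠ c. Contradiction.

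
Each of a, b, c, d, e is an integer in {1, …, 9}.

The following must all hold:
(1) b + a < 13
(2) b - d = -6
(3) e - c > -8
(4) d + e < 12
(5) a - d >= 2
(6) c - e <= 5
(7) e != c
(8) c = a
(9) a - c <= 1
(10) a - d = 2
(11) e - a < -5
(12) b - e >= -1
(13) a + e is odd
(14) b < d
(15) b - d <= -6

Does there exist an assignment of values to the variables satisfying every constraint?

Constraints 5, 6, 9, 12, and 15 give e − c ≥ -5, c − a ≥ -1, a − d ≥ 2, d − b ≥ 6, b − e ≥ -1.
Adding all 5 inequalities: the left sides telescope to 0, and the right sides sum to (-5) + (-1) + 2 + 6 + (-1) = 1. So 0 ≥ 1, which is false.

Unsatisfiable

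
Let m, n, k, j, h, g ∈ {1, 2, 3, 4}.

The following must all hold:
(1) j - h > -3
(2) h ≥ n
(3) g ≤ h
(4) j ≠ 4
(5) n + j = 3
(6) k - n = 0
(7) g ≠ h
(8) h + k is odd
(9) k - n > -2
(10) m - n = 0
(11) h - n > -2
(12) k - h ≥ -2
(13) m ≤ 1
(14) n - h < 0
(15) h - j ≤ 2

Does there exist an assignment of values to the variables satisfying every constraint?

Try m = 1, n = 1, k = 1, j = 2, h = 2, g = 1.
Check constraint 1: j - h = 0; constraint 5: n + j = 3. The remaining constraints are straightforward to verify.

Satisfiable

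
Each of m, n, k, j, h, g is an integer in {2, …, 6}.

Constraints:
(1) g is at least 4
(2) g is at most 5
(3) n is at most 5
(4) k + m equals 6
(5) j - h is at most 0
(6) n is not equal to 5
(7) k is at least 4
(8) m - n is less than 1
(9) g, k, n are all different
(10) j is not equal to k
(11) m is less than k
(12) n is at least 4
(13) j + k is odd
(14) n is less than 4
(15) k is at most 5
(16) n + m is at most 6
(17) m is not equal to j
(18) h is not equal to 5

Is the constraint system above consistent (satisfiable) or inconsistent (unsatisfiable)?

Constraints 1, 2, 3, 7, 12, and 15 confine each of g, k, n to the 2 values {4, 5}.
Constraint 9 requires all 3 of them to be distinct, but only 2 values are available — impossible by the pigeonhole principle.

Unsatisfiable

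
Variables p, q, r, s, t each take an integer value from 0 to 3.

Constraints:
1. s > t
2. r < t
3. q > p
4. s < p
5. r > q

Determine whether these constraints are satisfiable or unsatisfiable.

Constraints 1, 2, 3, 4, and 5 give r < t, t < s, s < p, p < q, q < r. Chaining: r < t < s < p < q < r, which forces r < r — impossible.

Unsatisfiable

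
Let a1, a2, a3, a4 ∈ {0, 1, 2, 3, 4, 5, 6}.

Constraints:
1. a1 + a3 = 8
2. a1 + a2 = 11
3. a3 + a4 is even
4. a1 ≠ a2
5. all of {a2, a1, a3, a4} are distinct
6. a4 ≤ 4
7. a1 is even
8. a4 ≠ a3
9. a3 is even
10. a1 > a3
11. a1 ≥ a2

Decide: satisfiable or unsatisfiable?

Try a1 = 6, a2 = 5, a3 = 2, a4 = 4.
Check constraint 1: a1 + a3 = 8; constraint 2: a1 + a2 = 11; constraint 5: values 5, 6, 2, 4 are distinct. The remaining constraints are straightforward to verify.

Satisfiable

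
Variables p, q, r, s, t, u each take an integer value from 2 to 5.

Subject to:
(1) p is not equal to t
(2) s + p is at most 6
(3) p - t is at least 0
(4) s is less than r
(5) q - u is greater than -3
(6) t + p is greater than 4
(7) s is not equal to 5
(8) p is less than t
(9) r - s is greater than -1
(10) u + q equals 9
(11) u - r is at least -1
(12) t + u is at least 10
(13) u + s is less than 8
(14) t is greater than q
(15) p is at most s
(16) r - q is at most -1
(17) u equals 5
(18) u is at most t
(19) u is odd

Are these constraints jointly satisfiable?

Unsatisfiable

Constraints 3, 4, 14, 15, and 16 give p ≤ s, s < r, r < q, q < t, t ≤ p. Chaining: p ≤ s < r < q < t ≤ p, which forces p < p — impossible.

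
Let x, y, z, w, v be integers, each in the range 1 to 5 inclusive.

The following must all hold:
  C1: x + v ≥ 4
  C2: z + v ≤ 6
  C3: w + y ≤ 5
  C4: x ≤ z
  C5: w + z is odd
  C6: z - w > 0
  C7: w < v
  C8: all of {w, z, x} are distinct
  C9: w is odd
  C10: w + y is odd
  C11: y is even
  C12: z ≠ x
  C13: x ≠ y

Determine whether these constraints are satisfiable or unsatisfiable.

The assignment x = 3, y = 2, z = 4, w = 1, v = 2 works:
  constraint 1 holds since x + v = 5.
  constraint 2 holds since z + v = 6.
The rest check out directly.

Satisfiable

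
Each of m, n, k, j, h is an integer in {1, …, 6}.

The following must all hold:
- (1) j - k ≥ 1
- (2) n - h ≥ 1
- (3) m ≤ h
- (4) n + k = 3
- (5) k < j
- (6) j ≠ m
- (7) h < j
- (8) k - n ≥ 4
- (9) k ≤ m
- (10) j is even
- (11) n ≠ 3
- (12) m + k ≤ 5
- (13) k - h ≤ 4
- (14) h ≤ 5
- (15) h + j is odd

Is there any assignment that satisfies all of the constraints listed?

Unsatisfiable

Constraints 2, 8, and 13 give h − k ≥ -4, k − n ≥ 4, n − h ≥ 1.
Adding all 3 inequalities: the left sides telescope to 0, and the right sides sum to (-4) + 4 + 1 = 1. So 0 ≥ 1, which is false.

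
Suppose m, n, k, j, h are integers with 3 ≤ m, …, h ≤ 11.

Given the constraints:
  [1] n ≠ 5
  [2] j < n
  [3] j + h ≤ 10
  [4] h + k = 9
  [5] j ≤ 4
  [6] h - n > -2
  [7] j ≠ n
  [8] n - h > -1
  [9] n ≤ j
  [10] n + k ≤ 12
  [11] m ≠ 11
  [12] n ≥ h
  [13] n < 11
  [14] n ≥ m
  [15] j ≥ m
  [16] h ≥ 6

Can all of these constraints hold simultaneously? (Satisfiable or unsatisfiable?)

Unsatisfiable

From constraints 12 and 16: n ≥ h and h ≥ 6, so n ≥ 6. From constraints 5 and 9: n ≤ j and j ≤ 4, so n ≤ 4. But 4 < 6, so no value of n works.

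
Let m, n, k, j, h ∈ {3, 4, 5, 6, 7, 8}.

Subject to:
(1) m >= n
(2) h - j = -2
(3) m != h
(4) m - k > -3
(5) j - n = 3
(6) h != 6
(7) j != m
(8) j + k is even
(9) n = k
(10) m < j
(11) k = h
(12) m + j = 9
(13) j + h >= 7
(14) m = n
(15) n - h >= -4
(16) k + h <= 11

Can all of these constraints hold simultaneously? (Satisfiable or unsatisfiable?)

From constraints 9, 11, and 14, m = n = k = h, so m = h. But constraint 3 says m ≠ h. Contradiction.

Unsatisfiable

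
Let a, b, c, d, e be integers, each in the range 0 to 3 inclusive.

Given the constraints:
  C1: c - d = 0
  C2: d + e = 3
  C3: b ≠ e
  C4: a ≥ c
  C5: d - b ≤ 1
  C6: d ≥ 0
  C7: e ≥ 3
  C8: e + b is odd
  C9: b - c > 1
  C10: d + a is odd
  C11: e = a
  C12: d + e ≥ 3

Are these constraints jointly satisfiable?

Satisfiable

Setting (a, b, c, d, e) = (3, 2, 0, 0, 3) satisfies everything: constraint 1: c - d = 0; constraint 2: d + e = 3; constraint 5: d - b = -2, and the others follow.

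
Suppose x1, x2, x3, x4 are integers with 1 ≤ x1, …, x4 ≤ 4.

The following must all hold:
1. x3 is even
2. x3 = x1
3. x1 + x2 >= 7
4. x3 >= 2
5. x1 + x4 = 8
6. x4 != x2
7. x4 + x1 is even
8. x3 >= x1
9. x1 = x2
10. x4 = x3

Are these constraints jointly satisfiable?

Unsatisfiable

From constraints 2, 9, and 10, x4 = x3 = x1 = x2, so x4 = x2. But constraint 6 says x4 ≠ x2. Contradiction.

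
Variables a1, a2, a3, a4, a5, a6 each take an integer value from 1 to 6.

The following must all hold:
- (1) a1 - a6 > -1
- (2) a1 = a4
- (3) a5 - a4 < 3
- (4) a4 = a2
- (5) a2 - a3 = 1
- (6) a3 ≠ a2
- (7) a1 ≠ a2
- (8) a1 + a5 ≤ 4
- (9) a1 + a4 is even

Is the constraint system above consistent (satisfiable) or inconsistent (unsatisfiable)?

From constraints 2 and 4, a1 = a4 = a2, so a1 = a2. But constraint 7 says a1 ≠ a2. Contradiction.

Unsatisfiable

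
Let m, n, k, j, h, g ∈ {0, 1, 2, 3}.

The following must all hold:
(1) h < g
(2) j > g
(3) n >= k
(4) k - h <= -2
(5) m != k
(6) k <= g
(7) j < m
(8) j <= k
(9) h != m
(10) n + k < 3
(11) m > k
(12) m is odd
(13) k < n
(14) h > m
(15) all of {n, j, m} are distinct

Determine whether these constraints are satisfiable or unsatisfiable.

Constraints 1, 2, 8, 11, and 14 give m < h, h < g, g < j, j ≤ k, k < m. Chaining: m < h < g < j ≤ k < m, which forces m < m — impossible.

Unsatisfiable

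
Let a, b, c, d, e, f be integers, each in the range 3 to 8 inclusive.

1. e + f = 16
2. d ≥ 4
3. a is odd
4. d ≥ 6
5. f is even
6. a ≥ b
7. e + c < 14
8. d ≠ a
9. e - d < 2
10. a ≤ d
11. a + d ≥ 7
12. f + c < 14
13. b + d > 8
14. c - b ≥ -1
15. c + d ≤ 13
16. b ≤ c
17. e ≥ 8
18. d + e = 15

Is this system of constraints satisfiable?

Satisfiable

Try a = 3, b = 3, c = 5, d = 7, e = 8, f = 8.
Check constraint 1: e + f = 16; constraint 7: e + c = 13. The remaining constraints are straightforward to verify.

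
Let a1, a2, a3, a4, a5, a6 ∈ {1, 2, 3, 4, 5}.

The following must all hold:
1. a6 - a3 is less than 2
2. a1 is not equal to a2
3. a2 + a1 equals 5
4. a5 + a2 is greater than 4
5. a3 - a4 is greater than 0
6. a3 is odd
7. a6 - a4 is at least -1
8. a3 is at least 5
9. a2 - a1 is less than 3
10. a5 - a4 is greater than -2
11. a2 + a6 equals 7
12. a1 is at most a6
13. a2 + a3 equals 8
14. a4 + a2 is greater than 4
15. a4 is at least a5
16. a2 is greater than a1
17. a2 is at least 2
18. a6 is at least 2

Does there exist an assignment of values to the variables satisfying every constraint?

Satisfiable

Take a1 = 2, a2 = 3, a3 = 5, a4 = 2, a5 = 2, a6 = 4. Then constraint 1: a6 - a3 = -1; constraint 3: a2 + a1 = 5; constraint 4: a5 + a2 = 5, and every other listed constraint is also met.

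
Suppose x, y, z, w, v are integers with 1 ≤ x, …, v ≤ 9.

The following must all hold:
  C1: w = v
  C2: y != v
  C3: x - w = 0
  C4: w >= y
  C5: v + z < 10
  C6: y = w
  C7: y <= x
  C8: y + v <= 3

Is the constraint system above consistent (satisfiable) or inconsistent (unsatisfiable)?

Unsatisfiable

From constraints 1 and 6, y = w = v, so y = v. But constraint 2 says y ≠ v. Contradiction.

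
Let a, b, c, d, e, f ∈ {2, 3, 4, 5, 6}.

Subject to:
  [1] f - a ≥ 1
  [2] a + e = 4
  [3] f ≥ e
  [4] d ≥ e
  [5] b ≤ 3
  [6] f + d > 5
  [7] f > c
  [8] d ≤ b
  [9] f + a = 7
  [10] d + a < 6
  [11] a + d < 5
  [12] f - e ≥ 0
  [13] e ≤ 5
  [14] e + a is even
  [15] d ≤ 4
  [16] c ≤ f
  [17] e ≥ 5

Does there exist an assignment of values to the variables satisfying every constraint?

From constraints 4 and 17: d ≥ e and e ≥ 5, so d ≥ 5. From constraints 5 and 8: d ≤ b and b ≤ 3, so d ≤ 3. But 3 < 5, so no value of d works.

Unsatisfiable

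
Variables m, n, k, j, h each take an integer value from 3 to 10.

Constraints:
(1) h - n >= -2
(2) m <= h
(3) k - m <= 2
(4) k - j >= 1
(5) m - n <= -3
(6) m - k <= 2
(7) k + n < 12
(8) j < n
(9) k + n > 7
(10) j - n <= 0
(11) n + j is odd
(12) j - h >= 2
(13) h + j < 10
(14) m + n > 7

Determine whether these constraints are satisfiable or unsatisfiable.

Constraints 1, 3, 4, 5, and 12 give m − k ≥ -2, k − j ≥ 1, j − h ≥ 2, h − n ≥ -2, n − m ≥ 3.
Adding all 5 inequalities: the left sides telescope to 0, and the right sides sum to (-2) + 1 + 2 + (-2) + 3 = 2. So 0 ≥ 2, which is false.

Unsatisfiable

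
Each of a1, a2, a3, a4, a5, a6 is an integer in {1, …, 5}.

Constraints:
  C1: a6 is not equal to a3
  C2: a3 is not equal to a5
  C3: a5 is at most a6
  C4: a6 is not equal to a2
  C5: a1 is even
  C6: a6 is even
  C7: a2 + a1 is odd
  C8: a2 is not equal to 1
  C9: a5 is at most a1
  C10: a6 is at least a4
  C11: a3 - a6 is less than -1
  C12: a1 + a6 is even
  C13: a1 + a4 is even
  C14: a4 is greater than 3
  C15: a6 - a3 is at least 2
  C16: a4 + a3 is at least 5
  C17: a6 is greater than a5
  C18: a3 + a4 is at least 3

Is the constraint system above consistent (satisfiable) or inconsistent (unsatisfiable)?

Try a1 = 4, a2 = 3, a3 = 1, a4 = 4, a5 = 2, a6 = 4.
Check constraint 11: a3 - a6 = -3; constraint 15: a6 - a3 = 3. The remaining constraints are straightforward to verify.

Satisfiable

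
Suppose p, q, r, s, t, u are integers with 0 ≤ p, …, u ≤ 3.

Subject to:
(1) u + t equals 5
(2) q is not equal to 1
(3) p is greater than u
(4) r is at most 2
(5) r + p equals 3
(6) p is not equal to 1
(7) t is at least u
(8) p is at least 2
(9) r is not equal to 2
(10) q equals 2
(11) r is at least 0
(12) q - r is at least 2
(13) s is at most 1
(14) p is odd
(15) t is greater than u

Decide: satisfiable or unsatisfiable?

Satisfiable

Try p = 3, q = 2, r = 0, s = 0, t = 3, u = 2.
Check constraint 1: u + t = 5; constraint 5: r + p = 3; constraint 12: q - r = 2. The remaining constraints are straightforward to verify.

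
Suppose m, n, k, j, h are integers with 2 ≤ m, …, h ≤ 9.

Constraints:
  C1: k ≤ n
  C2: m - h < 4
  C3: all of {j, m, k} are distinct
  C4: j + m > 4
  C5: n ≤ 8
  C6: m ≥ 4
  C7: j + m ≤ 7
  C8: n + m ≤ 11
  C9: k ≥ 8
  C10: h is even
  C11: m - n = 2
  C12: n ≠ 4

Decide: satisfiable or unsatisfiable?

From constraints 1 and 9: n ≥ k ≥ 8. From constraint 6: m ≥ 4. Hence n + m ≥ 12. But constraint 8 requires n + m ≤ 11, and 11 < 12. Contradiction.

Unsatisfiable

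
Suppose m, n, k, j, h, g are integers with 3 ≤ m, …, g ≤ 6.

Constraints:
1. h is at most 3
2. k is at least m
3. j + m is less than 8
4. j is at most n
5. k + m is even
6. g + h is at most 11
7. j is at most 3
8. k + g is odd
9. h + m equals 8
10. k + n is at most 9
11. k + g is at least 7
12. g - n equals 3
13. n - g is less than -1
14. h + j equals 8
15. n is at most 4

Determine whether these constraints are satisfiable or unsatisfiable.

From constraint 1: h ≤ 3. From constraints 4 and 15: j ≤ n ≤ 4. Hence h + j ≤ 7. But constraint 14 requires h + j = 8, and 8 > 7. Contradiction.

Unsatisfiable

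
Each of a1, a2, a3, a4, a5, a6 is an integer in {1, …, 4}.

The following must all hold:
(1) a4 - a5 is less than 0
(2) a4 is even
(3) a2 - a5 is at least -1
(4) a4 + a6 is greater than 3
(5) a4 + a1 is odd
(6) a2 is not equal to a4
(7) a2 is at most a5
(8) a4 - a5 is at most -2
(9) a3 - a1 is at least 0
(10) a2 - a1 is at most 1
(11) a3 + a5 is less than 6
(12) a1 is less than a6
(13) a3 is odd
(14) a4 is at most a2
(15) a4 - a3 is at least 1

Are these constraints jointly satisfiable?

Constraints 3, 8, 9, 10, and 15 give a5 − a4 ≥ 2, a4 − a3 ≥ 1, a3 − a1 ≥ 0, a1 − a2 ≥ -1, a2 − a5 ≥ -1.
Adding all 5 inequalities: the left sides telescope to 0, and the right sides sum to 2 + 1 + 0 + (-1) + (-1) = 1. So 0 ≥ 1, which is false.

Unsatisfiable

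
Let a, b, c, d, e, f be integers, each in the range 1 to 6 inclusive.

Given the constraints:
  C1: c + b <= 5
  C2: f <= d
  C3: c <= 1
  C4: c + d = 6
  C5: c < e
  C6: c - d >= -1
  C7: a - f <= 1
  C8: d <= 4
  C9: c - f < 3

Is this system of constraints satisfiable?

Unsatisfiable

From constraint 3: c ≤ 1. From constraint 8: d ≤ 4. Hence c + d ≤ 5. But constraint 4 requires c + d = 6, and 6 > 5. Contradiction.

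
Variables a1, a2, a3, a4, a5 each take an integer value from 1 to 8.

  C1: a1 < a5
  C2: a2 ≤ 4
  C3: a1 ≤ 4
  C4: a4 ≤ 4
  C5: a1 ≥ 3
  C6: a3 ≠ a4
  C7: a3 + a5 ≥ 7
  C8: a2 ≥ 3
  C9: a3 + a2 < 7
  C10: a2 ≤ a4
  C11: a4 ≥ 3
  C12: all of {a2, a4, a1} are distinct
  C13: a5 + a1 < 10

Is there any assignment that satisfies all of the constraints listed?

Constraints 2, 3, 4, 5, 8, and 11 confine each of a2, a4, a1 to the 2 values {3, 4}.
Constraint 12 requires all 3 of them to be distinct, but only 2 values are available — impossible by the pigeonhole principle.

Unsatisfiable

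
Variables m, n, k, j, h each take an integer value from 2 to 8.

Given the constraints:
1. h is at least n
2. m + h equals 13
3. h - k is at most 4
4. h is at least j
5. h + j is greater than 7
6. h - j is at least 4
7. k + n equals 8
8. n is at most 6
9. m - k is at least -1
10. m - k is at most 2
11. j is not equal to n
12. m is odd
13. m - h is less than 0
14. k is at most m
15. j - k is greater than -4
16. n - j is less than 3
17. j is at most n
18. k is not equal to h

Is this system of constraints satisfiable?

Try m = 5, n = 4, k = 4, j = 2, h = 8.
Check constraint 2: m + h = 13; constraint 3: h - k = 4. The remaining constraints are straightforward to verify.

Satisfiable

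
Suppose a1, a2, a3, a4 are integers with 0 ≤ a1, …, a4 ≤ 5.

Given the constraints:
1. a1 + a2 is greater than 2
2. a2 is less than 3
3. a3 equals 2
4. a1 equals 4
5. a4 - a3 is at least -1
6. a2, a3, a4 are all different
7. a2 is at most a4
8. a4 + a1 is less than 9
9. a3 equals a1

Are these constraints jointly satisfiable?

Constraint 3 fixes a3 = 2 and constraint 4 fixes a1 = 4, but constraint 9 requires a3 = a1. Since 2 ≠ 4, contradiction.

Unsatisfiable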